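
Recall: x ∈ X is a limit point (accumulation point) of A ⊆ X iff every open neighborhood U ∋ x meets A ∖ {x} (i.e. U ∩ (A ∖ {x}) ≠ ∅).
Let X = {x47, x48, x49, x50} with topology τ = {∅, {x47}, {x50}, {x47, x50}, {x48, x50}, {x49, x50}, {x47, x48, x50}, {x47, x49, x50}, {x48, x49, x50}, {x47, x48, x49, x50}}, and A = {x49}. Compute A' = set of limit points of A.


A' = ∅

For each x ∈ X, list the open sets U ∈ τ with x ∈ U, then check whether U ∩ (A ∖ {x}) ≠ ∅ for every such U.
  x = x47: open {x47} ∋ x has {x47} ∩ (A ∖ {x47}) = ∅, so x is NOT a limit point.
  x = x48: open {x48, x50} ∋ x has {x48, x50} ∩ (A ∖ {x48}) = ∅, so x is NOT a limit point.
  x = x49: open {x49, x50} ∋ x has {x49, x50} ∩ (A ∖ {x49}) = ∅, so x is NOT a limit point.
  x = x50: open {x50} ∋ x has {x50} ∩ (A ∖ {x50}) = ∅, so x is NOT a limit point.
Collecting: A' = ∅.


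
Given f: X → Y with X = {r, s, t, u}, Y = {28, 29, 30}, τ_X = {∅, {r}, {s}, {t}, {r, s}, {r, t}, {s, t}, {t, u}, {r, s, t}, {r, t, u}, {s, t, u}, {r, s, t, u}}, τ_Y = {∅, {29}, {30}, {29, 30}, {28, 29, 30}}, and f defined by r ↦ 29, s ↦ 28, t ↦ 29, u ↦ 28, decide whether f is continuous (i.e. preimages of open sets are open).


f IS continuous.

Compute f^{-1}(U) for each U ∈ τ_Y:
  U = ∅: f^{-1}(U) = ∅ ∈ τ_X ✓.
  U = {29}: f^{-1}(U) = {r, t} ∈ τ_X ✓.
  U = {30}: f^{-1}(U) = ∅ ∈ τ_X ✓.
  U = {29, 30}: f^{-1}(U) = {r, t} ∈ τ_X ✓.
  U = {28, 29, 30}: f^{-1}(U) = {r, s, t, u} ∈ τ_X ✓.
Every preimage lies in τ_X, so f IS continuous.


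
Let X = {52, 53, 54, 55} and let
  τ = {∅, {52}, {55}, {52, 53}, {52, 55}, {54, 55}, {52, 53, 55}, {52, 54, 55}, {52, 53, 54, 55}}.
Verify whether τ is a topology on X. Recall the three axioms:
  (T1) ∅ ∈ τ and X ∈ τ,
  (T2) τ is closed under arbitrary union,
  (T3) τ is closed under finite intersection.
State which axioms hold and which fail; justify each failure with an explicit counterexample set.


τ IS a topology on X.

Axiom (T1): ∅ ∈ τ? Yes; X ∈ τ? Yes.
Axiom (T2/T3): check pairwise unions and intersections of members of τ.
All pairwise intersections and unions checked — each lies in τ. Therefore τ satisfies (T1), (T2), (T3): it IS a topology on X.


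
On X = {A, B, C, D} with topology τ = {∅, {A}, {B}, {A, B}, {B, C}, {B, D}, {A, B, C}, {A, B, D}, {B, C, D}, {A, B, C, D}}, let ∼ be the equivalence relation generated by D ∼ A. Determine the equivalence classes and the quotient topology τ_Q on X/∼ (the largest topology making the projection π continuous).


X/∼ = {[A=D], [B], [C]}; |τ_Q| = 5.

Equivalence classes: [A=D], [B], [C].
Quotient map π: X → X/∼ sends A ↦ [A=D], B ↦ [B], C ↦ [C], D ↦ [A=D].
For each subset V ⊆ X/∼, compute π^{-1}(V) ⊆ X and check whether π^{-1}(V) ∈ τ. V is open in τ_Q iff π^{-1}(V) ∈ τ.
  V = {}: π^{-1}(V) = ∅ ∈ τ ✓.
  V = {[A=D]}: π^{-1}(V) = {A, D} ∉ τ ✗.
  V = {[B]}: π^{-1}(V) = {B} ∈ τ ✓.
  V = {[A=D], [B]}: π^{-1}(V) = {A, B, D} ∈ τ ✓.
  V = {[C]}: π^{-1}(V) = {C} ∉ τ ✗.
  V = {[A=D], [C]}: π^{-1}(V) = {A, C, D} ∉ τ ✗.
  V = {[B], [C]}: π^{-1}(V) = {B, C} ∈ τ ✓.
  V = {[A=D], [B], [C]}: π^{-1}(V) = {A, B, C, D} ∈ τ ✓.
Open sets in the quotient: τ_Q = {{}, {[B]}, {[A=D], [B]}, {[B], [C]}, {[A=D], [B], [C]}} (5 elements).


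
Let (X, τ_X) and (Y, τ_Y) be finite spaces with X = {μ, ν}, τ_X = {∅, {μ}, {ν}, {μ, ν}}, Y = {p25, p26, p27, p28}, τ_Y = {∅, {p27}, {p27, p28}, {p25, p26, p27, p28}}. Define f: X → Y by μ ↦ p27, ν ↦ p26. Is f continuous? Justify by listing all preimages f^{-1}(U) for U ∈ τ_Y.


f IS continuous.

Compute f^{-1}(U) for each U ∈ τ_Y:
  U = ∅: f^{-1}(U) = ∅ ∈ τ_X ✓.
  U = {p27}: f^{-1}(U) = {μ} ∈ τ_X ✓.
  U = {p27, p28}: f^{-1}(U) = {μ} ∈ τ_X ✓.
  U = {p25, p26, p27, p28}: f^{-1}(U) = {μ, ν} ∈ τ_X ✓.
Every preimage lies in τ_X, so f IS continuous.


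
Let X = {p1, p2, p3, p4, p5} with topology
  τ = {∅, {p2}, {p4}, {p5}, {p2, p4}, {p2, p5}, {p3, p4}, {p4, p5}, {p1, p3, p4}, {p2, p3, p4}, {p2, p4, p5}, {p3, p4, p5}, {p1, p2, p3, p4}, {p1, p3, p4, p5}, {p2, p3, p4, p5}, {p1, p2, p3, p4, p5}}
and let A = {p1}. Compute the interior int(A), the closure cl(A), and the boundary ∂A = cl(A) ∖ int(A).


int(A) = ∅, cl(A) = {p1}, ∂A = {p1}.

Closed sets in (X, τ) are complements of opens:
  closed(X, τ) = {∅, {p1}, {p2}, {p5}, {p1, p2}, {p1, p3}, {p1, p5}, {p2, p5}, {p1, p2, p3}, {p1, p2, p5}, {p1, p3, p4}, {p1, p3, p5}, {p1, p2, p3, p4}, {p1, p2, p3, p5}, {p1, p3, p4, p5}, {p1, p2, p3, p4, p5}}.
int(A) = ⋃ {U ∈ τ : U ⊆ A}. Opens contained in A: ∅.
Taking the union of these: int(A) = ∅.
cl(A) = ⋂ {C closed : A ⊆ C}. Closed sets containing A: {p1}, {p1, p2}, {p1, p3}, {p1, p5}, {p1, p2, p3}, {p1, p2, p5}, {p1, p3, p4}, {p1, p3, p5}, {p1, p2, p3, p4}, {p1, p2, p3, p5}, {p1, p3, p4, p5}, {p1, p2, p3, p4, p5}.
Intersecting these: cl(A) = {p1}.
∂A = cl(A) ∖ int(A) = {p1} ∖ ∅ = {p1}.


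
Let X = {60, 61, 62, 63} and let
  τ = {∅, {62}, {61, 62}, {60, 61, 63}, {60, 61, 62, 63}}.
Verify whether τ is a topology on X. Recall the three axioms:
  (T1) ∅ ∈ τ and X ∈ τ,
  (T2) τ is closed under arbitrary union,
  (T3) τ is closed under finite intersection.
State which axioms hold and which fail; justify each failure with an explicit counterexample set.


τ is NOT a topology on X.

Axiom (T1): ∅ ∈ τ? Yes; X ∈ τ? Yes.
Axiom (T2/T3): check pairwise unions and intersections of members of τ.
Counterexample for (T3): {61, 62} ∩ {60, 61, 63} = {61} ∉ τ. Therefore τ is NOT a topology.


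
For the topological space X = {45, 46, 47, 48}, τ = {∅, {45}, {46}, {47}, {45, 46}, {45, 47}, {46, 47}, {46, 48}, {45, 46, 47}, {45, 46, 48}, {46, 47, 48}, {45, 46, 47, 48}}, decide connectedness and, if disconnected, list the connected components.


(X, τ) is disconnected; components = [{45}, {47}, {46, 48}].

Find clopen sets (U ∈ τ with X ∖ U ∈ τ):
  U = ∅, X ∖ U = {45, 46, 47, 48} — both open, so U is clopen.
  U = {45}, X ∖ U = {46, 47, 48} — both open, so U is clopen.
  U = {47}, X ∖ U = {45, 46, 48} — both open, so U is clopen.
  U = {45, 47}, X ∖ U = {46, 48} — both open, so U is clopen.
  U = {46, 48}, X ∖ U = {45, 47} — both open, so U is clopen.
  U = {45, 46, 48}, X ∖ U = {47} — both open, so U is clopen.
  U = {46, 47, 48}, X ∖ U = {45} — both open, so U is clopen.
  U = {45, 46, 47, 48}, X ∖ U = ∅ — both open, so U is clopen.
Nontrivial clopen(s) exist: e.g. {45, 47}. So (X, τ) is disconnected.
Compute connected components by grouping points that agree on all clopens:
  component: {45}
  component: {47}
  component: {46, 48}


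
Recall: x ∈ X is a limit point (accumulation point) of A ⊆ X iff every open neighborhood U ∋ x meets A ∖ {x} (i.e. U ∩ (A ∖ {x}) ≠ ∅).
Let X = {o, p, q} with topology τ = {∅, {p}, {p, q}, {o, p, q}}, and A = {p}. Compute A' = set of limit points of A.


A' = {o, q}

For each x ∈ X, list the open sets U ∈ τ with x ∈ U, then check whether U ∩ (A ∖ {x}) ≠ ∅ for every such U.
  x = o: opens ∋ x are {o, p, q}; each meets A ∖ {o}, so x IS a limit point.
  x = p: open {p} ∋ x has {p} ∩ (A ∖ {p}) = ∅, so x is NOT a limit point.
  x = q: opens ∋ x are {p, q}, {o, p, q}; each meets A ∖ {q}, so x IS a limit point.
Collecting: A' = {o, q}.


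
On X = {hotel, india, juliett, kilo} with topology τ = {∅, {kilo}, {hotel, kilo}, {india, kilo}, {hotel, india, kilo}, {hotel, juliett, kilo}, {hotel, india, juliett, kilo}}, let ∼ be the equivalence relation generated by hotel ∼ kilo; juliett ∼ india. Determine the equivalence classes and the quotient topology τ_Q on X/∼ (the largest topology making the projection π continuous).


X/∼ = {[hotel=kilo], [india=juliett]}; |τ_Q| = 3.

Equivalence classes: [hotel=kilo], [india=juliett].
Quotient map π: X → X/∼ sends hotel ↦ [hotel=kilo], india ↦ [india=juliett], juliett ↦ [india=juliett], kilo ↦ [hotel=kilo].
For each subset V ⊆ X/∼, compute π^{-1}(V) ⊆ X and check whether π^{-1}(V) ∈ τ. V is open in τ_Q iff π^{-1}(V) ∈ τ.
  V = {}: π^{-1}(V) = ∅ ∈ τ ✓.
  V = {[hotel=kilo]}: π^{-1}(V) = {hotel, kilo} ∈ τ ✓.
  V = {[india=juliett]}: π^{-1}(V) = {india, juliett} ∉ τ ✗.
  V = {[hotel=kilo], [india=juliett]}: π^{-1}(V) = {hotel, india, juliett, kilo} ∈ τ ✓.
Open sets in the quotient: τ_Q = {{}, {[hotel=kilo]}, {[hotel=kilo], [india=juliett]}} (3 elements).


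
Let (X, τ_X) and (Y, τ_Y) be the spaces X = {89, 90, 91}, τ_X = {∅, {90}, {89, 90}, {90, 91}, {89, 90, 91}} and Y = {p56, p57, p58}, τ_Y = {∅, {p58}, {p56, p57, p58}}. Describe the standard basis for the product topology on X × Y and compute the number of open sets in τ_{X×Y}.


Basis B = {∅ × ∅, {90} × {p58}, {89, 90} × {p58}, {90, 91} × {p58}, {89, 90, 91} × {p58}, {90} × {p56, p57, p58}, {89, 90} × {p56, p57, p58}, {90, 91} × {p56, p57, p58}, {89, 90, 91} × {p56, p57, p58}}; |τ_{X×Y}| = 14.

Enumerate products U × V with U ∈ τ_X, V ∈ τ_Y (deduplicated):
  ∅ × ∅ = {} (∅)
  {90} × {p58} = {(90,p58)}
  {89, 90} × {p58} = {(89,p58), (90,p58)}
  {90, 91} × {p58} = {(90,p58), (91,p58)}
  {89, 90, 91} × {p58} = {(89,p58), (90,p58), (91,p58)}
  {90} × {p56, p57, p58} = {(90,p56), (90,p57), (90,p58)}
  {89, 90} × {p56, p57, p58} = {(89,p56), (89,p57), (89,p58), (90,p56), (90,p57), (90,p58)}
  {90, 91} × {p56, p57, p58} = {(90,p56), (90,p57), (90,p58), (91,p56), (91,p57), (91,p58)}
  {89, 90, 91} × {p56, p57, p58} = {(89,p56), (89,p57), (89,p58), (90,p56), (90,p57), (90,p58), (91,p56), (91,p57), (91,p58)}
These 9 distinct sets form the basis B.
Close under arbitrary unions to get τ_{X×Y}; counting gives |τ_{X×Y}| = 14.


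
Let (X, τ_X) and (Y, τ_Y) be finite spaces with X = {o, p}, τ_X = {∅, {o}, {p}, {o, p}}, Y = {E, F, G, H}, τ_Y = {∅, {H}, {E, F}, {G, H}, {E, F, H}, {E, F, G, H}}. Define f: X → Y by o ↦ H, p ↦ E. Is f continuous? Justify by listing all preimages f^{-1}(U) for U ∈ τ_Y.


f IS continuous.

Compute f^{-1}(U) for each U ∈ τ_Y:
  U = ∅: f^{-1}(U) = ∅ ∈ τ_X ✓.
  U = {H}: f^{-1}(U) = {o} ∈ τ_X ✓.
  U = {E, F}: f^{-1}(U) = {p} ∈ τ_X ✓.
  U = {G, H}: f^{-1}(U) = {o} ∈ τ_X ✓.
  U = {E, F, H}: f^{-1}(U) = {o, p} ∈ τ_X ✓.
  U = {E, F, G, H}: f^{-1}(U) = {o, p} ∈ τ_X ✓.
Every preimage lies in τ_X, so f IS continuous.


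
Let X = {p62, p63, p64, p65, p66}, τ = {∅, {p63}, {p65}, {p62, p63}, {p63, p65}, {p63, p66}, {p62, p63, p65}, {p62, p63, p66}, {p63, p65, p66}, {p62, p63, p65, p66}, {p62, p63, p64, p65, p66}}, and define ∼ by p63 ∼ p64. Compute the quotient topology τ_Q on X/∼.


X/∼ = {[p62], [p63=p64], [p65], [p66]}; |τ_Q| = 3.

Equivalence classes: [p62], [p63=p64], [p65], [p66].
Quotient map π: X → X/∼ sends p62 ↦ [p62], p63 ↦ [p63=p64], p64 ↦ [p63=p64], p65 ↦ [p65], p66 ↦ [p66].
For each subset V ⊆ X/∼, compute π^{-1}(V) ⊆ X and check whether π^{-1}(V) ∈ τ. V is open in τ_Q iff π^{-1}(V) ∈ τ.
  V = {}: π^{-1}(V) = ∅ ∈ τ ✓.
  V = {[p62]}: π^{-1}(V) = {p62} ∉ τ ✗.
  V = {[p63=p64]}: π^{-1}(V) = {p63, p64} ∉ τ ✗.
  V = {[p62], [p63=p64]}: π^{-1}(V) = {p62, p63, p64} ∉ τ ✗.
  V = {[p65]}: π^{-1}(V) = {p65} ∈ τ ✓.
  V = {[p62], [p65]}: π^{-1}(V) = {p62, p65} ∉ τ ✗.
  V = {[p63=p64], [p65]}: π^{-1}(V) = {p63, p64, p65} ∉ τ ✗.
  V = {[p62], [p63=p64], [p65]}: π^{-1}(V) = {p62, p63, p64, p65} ∉ τ ✗.
  V = {[p66]}: π^{-1}(V) = {p66} ∉ τ ✗.
  V = {[p62], [p66]}: π^{-1}(V) = {p62, p66} ∉ τ ✗.
  V = {[p63=p64], [p66]}: π^{-1}(V) = {p63, p64, p66} ∉ τ ✗.
  V = {[p62], [p63=p64], [p66]}: π^{-1}(V) = {p62, p63, p64, p66} ∉ τ ✗.
  V = {[p65], [p66]}: π^{-1}(V) = {p65, p66} ∉ τ ✗.
  V = {[p62], [p65], [p66]}: π^{-1}(V) = {p62, p65, p66} ∉ τ ✗.
  V = {[p63=p64], [p65], [p66]}: π^{-1}(V) = {p63, p64, p65, p66} ∉ τ ✗.
  V = {[p62], [p63=p64], [p65], [p66]}: π^{-1}(V) = {p62, p63, p64, p65, p66} ∈ τ ✓.
Open sets in the quotient: τ_Q = {{}, {[p65]}, {[p62], [p63=p64], [p65], [p66]}} (3 elements).


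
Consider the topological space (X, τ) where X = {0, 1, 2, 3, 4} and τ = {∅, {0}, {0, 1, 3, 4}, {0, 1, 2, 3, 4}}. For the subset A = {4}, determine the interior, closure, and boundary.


int(A) = ∅, cl(A) = {1, 2, 3, 4}, ∂A = {1, 2, 3, 4}.

Closed sets in (X, τ) are complements of opens:
  closed(X, τ) = {∅, {2}, {1, 2, 3, 4}, {0, 1, 2, 3, 4}}.
int(A) = ⋃ {U ∈ τ : U ⊆ A}. Opens contained in A: ∅.
Taking the union of these: int(A) = ∅.
cl(A) = ⋂ {C closed : A ⊆ C}. Closed sets containing A: {1, 2, 3, 4}, {0, 1, 2, 3, 4}.
Intersecting these: cl(A) = {1, 2, 3, 4}.
∂A = cl(A) ∖ int(A) = {1, 2, 3, 4} ∖ ∅ = {1, 2, 3, 4}.


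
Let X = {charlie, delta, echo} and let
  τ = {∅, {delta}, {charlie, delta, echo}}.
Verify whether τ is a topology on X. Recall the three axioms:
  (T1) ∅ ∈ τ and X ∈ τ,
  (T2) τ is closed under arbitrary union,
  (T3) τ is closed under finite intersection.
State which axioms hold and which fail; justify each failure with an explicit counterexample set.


τ IS a topology on X.

Axiom (T1): ∅ ∈ τ? Yes; X ∈ τ? Yes.
Axiom (T2/T3): check pairwise unions and intersections of members of τ.
All pairwise intersections and unions checked — each lies in τ. Therefore τ satisfies (T1), (T2), (T3): it IS a topology on X.


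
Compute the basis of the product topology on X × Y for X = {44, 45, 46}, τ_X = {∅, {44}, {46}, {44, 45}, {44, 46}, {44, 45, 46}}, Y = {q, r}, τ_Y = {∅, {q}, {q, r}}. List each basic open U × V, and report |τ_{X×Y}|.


Basis B = {∅ × ∅, {44} × {q}, {46} × {q}, {44} × {q, r}, {44, 45} × {q}, {44, 46} × {q}, {46} × {q, r}, {44, 45, 46} × {q}, {44, 45} × {q, r}, {44, 46} × {q, r}, {44, 45, 46} × {q, r}}; |τ_{X×Y}| = 18.

Enumerate products U × V with U ∈ τ_X, V ∈ τ_Y (deduplicated):
  ∅ × ∅ = {} (∅)
  {44} × {q} = {(44,q)}
  {46} × {q} = {(46,q)}
  {44} × {q, r} = {(44,q), (44,r)}
  {44, 45} × {q} = {(44,q), (45,q)}
  {44, 46} × {q} = {(44,q), (46,q)}
  {46} × {q, r} = {(46,q), (46,r)}
  {44, 45, 46} × {q} = {(44,q), (45,q), (46,q)}
  {44, 45} × {q, r} = {(44,q), (44,r), (45,q), (45,r)}
  {44, 46} × {q, r} = {(44,q), (44,r), (46,q), (46,r)}
  {44, 45, 46} × {q, r} = {(44,q), (44,r), (45,q), (45,r), (46,q), (46,r)}
These 11 distinct sets form the basis B.
Close under arbitrary unions to get τ_{X×Y}; counting gives |τ_{X×Y}| = 18.


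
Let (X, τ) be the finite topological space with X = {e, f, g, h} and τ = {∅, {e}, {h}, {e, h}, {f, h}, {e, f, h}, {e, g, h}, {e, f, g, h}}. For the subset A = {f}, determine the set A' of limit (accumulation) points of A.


A' = ∅

For each x ∈ X, list the open sets U ∈ τ with x ∈ U, then check whether U ∩ (A ∖ {x}) ≠ ∅ for every such U.
  x = e: open {e} ∋ x has {e} ∩ (A ∖ {e}) = ∅, so x is NOT a limit point.
  x = f: open {f, h} ∋ x has {f, h} ∩ (A ∖ {f}) = ∅, so x is NOT a limit point.
  x = g: open {e, g, h} ∋ x has {e, g, h} ∩ (A ∖ {g}) = ∅, so x is NOT a limit point.
  x = h: open {h} ∋ x has {h} ∩ (A ∖ {h}) = ∅, so x is NOT a limit point.
Collecting: A' = ∅.


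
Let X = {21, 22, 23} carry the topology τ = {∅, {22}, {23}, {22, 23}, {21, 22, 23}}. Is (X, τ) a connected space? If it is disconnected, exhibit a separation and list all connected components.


(X, τ) is connected.

Find clopen sets (U ∈ τ with X ∖ U ∈ τ):
  U = ∅, X ∖ U = {21, 22, 23} — both open, so U is clopen.
  U = {21, 22, 23}, X ∖ U = ∅ — both open, so U is clopen.
Only trivial clopens (∅ and X) exist, so (X, τ) is connected.
Compute connected components by grouping points that agree on all clopens:
  component: {21, 22, 23}


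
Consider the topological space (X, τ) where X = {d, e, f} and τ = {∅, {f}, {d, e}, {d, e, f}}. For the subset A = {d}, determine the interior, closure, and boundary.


int(A) = ∅, cl(A) = {d, e}, ∂A = {d, e}.

Closed sets in (X, τ) are complements of opens:
  closed(X, τ) = {∅, {f}, {d, e}, {d, e, f}}.
int(A) = ⋃ {U ∈ τ : U ⊆ A}. Opens contained in A: ∅.
Taking the union of these: int(A) = ∅.
cl(A) = ⋂ {C closed : A ⊆ C}. Closed sets containing A: {d, e}, {d, e, f}.
Intersecting these: cl(A) = {d, e}.
∂A = cl(A) ∖ int(A) = {d, e} ∖ ∅ = {d, e}.


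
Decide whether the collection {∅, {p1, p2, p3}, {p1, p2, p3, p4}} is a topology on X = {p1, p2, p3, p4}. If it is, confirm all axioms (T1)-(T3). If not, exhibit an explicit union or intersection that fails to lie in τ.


τ IS a topology on X.

Axiom (T1): ∅ ∈ τ? Yes; X ∈ τ? Yes.
Axiom (T2/T3): check pairwise unions and intersections of members of τ.
All pairwise intersections and unions checked — each lies in τ. Therefore τ satisfies (T1), (T2), (T3): it IS a topology on X.


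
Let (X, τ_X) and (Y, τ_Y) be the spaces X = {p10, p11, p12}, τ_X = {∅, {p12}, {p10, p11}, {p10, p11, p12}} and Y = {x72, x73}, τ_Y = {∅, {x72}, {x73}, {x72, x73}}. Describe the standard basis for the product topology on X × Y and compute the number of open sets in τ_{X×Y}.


Basis B = {∅ × ∅, {p12} × {x72}, {p12} × {x73}, {p10, p11} × {x72}, {p10, p11} × {x73}, {p12} × {x72, x73}, {p10, p11, p12} × {x72}, {p10, p11, p12} × {x73}, {p10, p11} × {x72, x73}, {p10, p11, p12} × {x72, x73}}; |τ_{X×Y}| = 16.

Enumerate products U × V with U ∈ τ_X, V ∈ τ_Y (deduplicated):
  ∅ × ∅ = {} (∅)
  {p12} × {x72} = {(p12,x72)}
  {p12} × {x73} = {(p12,x73)}
  {p10, p11} × {x72} = {(p10,x72), (p11,x72)}
  {p10, p11} × {x73} = {(p10,x73), (p11,x73)}
  {p12} × {x72, x73} = {(p12,x72), (p12,x73)}
  {p10, p11, p12} × {x72} = {(p10,x72), (p11,x72), (p12,x72)}
  {p10, p11, p12} × {x73} = {(p10,x73), (p11,x73), (p12,x73)}
  {p10, p11} × {x72, x73} = {(p10,x72), (p10,x73), (p11,x72), (p11,x73)}
  {p10, p11, p12} × {x72, x73} = {(p10,x72), (p10,x73), (p11,x72), (p11,x73), (p12,x72), (p12,x73)}
These 10 distinct sets form the basis B.
Close under arbitrary unions to get τ_{X×Y}; counting gives |τ_{X×Y}| = 16.


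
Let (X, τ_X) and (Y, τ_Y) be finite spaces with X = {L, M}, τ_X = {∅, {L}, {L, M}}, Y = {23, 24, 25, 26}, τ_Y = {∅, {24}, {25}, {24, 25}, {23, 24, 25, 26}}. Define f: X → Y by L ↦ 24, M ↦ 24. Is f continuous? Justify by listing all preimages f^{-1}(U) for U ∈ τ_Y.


f IS continuous.

Compute f^{-1}(U) for each U ∈ τ_Y:
  U = ∅: f^{-1}(U) = ∅ ∈ τ_X ✓.
  U = {24}: f^{-1}(U) = {L, M} ∈ τ_X ✓.
  U = {25}: f^{-1}(U) = ∅ ∈ τ_X ✓.
  U = {24, 25}: f^{-1}(U) = {L, M} ∈ τ_X ✓.
  U = {23, 24, 25, 26}: f^{-1}(U) = {L, M} ∈ τ_X ✓.
Every preimage lies in τ_X, so f IS continuous.


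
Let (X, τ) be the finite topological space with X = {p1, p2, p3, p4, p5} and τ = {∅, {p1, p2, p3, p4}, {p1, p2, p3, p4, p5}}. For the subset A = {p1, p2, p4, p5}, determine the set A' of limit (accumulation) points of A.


A' = {p1, p2, p3, p4, p5}

For each x ∈ X, list the open sets U ∈ τ with x ∈ U, then check whether U ∩ (A ∖ {x}) ≠ ∅ for every such U.
  x = p1: opens ∋ x are {p1, p2, p3, p4}, {p1, p2, p3, p4, p5}; each meets A ∖ {p1}, so x IS a limit point.
  x = p2: opens ∋ x are {p1, p2, p3, p4}, {p1, p2, p3, p4, p5}; each meets A ∖ {p2}, so x IS a limit point.
  x = p3: opens ∋ x are {p1, p2, p3, p4}, {p1, p2, p3, p4, p5}; each meets A ∖ {p3}, so x IS a limit point.
  x = p4: opens ∋ x are {p1, p2, p3, p4}, {p1, p2, p3, p4, p5}; each meets A ∖ {p4}, so x IS a limit point.
  x = p5: opens ∋ x are {p1, p2, p3, p4, p5}; each meets A ∖ {p5}, so x IS a limit point.
Collecting: A' = {p1, p2, p3, p4, p5}.


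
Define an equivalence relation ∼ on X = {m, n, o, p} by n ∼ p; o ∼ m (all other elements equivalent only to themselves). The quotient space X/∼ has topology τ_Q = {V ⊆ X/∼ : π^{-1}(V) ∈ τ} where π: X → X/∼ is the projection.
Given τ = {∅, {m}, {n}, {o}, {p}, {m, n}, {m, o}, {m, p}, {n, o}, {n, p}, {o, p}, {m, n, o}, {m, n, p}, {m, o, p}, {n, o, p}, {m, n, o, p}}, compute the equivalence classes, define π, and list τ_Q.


X/∼ = {[m=o], [n=p]}; |τ_Q| = 4.

Equivalence classes: [m=o], [n=p].
Quotient map π: X → X/∼ sends m ↦ [m=o], n ↦ [n=p], o ↦ [m=o], p ↦ [n=p].
For each subset V ⊆ X/∼, compute π^{-1}(V) ⊆ X and check whether π^{-1}(V) ∈ τ. V is open in τ_Q iff π^{-1}(V) ∈ τ.
  V = {}: π^{-1}(V) = ∅ ∈ τ ✓.
  V = {[m=o]}: π^{-1}(V) = {m, o} ∈ τ ✓.
  V = {[n=p]}: π^{-1}(V) = {n, p} ∈ τ ✓.
  V = {[m=o], [n=p]}: π^{-1}(V) = {m, n, o, p} ∈ τ ✓.
Open sets in the quotient: τ_Q = {{}, {[m=o]}, {[n=p]}, {[m=o], [n=p]}} (4 elements).


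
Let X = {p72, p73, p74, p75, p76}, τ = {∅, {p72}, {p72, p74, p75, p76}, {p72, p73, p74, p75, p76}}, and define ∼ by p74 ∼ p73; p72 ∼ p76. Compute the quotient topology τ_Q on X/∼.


X/∼ = {[p72=p76], [p73=p74], [p75]}; |τ_Q| = 2.

Equivalence classes: [p72=p76], [p73=p74], [p75].
Quotient map π: X → X/∼ sends p72 ↦ [p72=p76], p73 ↦ [p73=p74], p74 ↦ [p73=p74], p75 ↦ [p75], p76 ↦ [p72=p76].
For each subset V ⊆ X/∼, compute π^{-1}(V) ⊆ X and check whether π^{-1}(V) ∈ τ. V is open in τ_Q iff π^{-1}(V) ∈ τ.
  V = {}: π^{-1}(V) = ∅ ∈ τ ✓.
  V = {[p72=p76]}: π^{-1}(V) = {p72, p76} ∉ τ ✗.
  V = {[p73=p74]}: π^{-1}(V) = {p73, p74} ∉ τ ✗.
  V = {[p72=p76], [p73=p74]}: π^{-1}(V) = {p72, p73, p74, p76} ∉ τ ✗.
  V = {[p75]}: π^{-1}(V) = {p75} ∉ τ ✗.
  V = {[p72=p76], [p75]}: π^{-1}(V) = {p72, p75, p76} ∉ τ ✗.
  V = {[p73=p74], [p75]}: π^{-1}(V) = {p73, p74, p75} ∉ τ ✗.
  V = {[p72=p76], [p73=p74], [p75]}: π^{-1}(V) = {p72, p73, p74, p75, p76} ∈ τ ✓.
Open sets in the quotient: τ_Q = {{}, {[p72=p76], [p73=p74], [p75]}} (2 elements).


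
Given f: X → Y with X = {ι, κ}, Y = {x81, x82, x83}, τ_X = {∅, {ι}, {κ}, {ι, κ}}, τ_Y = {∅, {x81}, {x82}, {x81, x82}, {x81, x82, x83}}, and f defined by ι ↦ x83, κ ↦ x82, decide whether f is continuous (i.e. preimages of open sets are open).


f IS continuous.

Compute f^{-1}(U) for each U ∈ τ_Y:
  U = ∅: f^{-1}(U) = ∅ ∈ τ_X ✓.
  U = {x81}: f^{-1}(U) = ∅ ∈ τ_X ✓.
  U = {x82}: f^{-1}(U) = {κ} ∈ τ_X ✓.
  U = {x81, x82}: f^{-1}(U) = {κ} ∈ τ_X ✓.
  U = {x81, x82, x83}: f^{-1}(U) = {ι, κ} ∈ τ_X ✓.
Every preimage lies in τ_X, so f IS continuous.


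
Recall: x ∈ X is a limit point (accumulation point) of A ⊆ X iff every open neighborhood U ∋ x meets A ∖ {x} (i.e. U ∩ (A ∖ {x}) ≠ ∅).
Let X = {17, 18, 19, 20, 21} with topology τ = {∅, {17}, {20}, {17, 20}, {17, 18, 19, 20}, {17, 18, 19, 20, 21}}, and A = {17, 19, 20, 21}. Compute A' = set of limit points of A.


A' = {18, 19, 21}

For each x ∈ X, list the open sets U ∈ τ with x ∈ U, then check whether U ∩ (A ∖ {x}) ≠ ∅ for every such U.
  x = 17: open {17} ∋ x has {17} ∩ (A ∖ {17}) = ∅, so x is NOT a limit point.
  x = 18: opens ∋ x are {17, 18, 19, 20}, {17, 18, 19, 20, 21}; each meets A ∖ {18}, so x IS a limit point.
  x = 19: opens ∋ x are {17, 18, 19, 20}, {17, 18, 19, 20, 21}; each meets A ∖ {19}, so x IS a limit point.
  x = 20: open {20} ∋ x has {20} ∩ (A ∖ {20}) = ∅, so x is NOT a limit point.
  x = 21: opens ∋ x are {17, 18, 19, 20, 21}; each meets A ∖ {21}, so x IS a limit point.
Collecting: A' = {18, 19, 21}.


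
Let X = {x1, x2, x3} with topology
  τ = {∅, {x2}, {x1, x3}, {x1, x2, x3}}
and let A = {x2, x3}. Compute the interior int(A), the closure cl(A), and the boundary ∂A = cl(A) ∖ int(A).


int(A) = {x2}, cl(A) = {x1, x2, x3}, ∂A = {x1, x3}.

Closed sets in (X, τ) are complements of opens:
  closed(X, τ) = {∅, {x2}, {x1, x3}, {x1, x2, x3}}.
int(A) = ⋃ {U ∈ τ : U ⊆ A}. Opens contained in A: ∅, {x2}.
Taking the union of these: int(A) = {x2}.
cl(A) = ⋂ {C closed : A ⊆ C}. Closed sets containing A: {x1, x2, x3}.
Intersecting these: cl(A) = {x1, x2, x3}.
∂A = cl(A) ∖ int(A) = {x1, x2, x3} ∖ {x2} = {x1, x3}.


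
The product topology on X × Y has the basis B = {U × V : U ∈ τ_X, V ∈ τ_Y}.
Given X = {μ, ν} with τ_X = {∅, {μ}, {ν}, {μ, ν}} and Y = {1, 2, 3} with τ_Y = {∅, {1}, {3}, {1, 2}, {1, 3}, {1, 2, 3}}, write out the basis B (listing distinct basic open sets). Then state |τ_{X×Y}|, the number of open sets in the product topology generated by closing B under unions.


Basis B = {∅ × ∅, {μ} × {1}, {μ} × {3}, {ν} × {1}, {ν} × {3}, {μ} × {1, 2}, {μ} × {1, 3}, {μ, ν} × {1}, {μ, ν} × {3}, {ν} × {1, 2}, {ν} × {1, 3}, {μ} × {1, 2, 3}, {ν} × {1, 2, 3}, {μ, ν} × {1, 2}, {μ, ν} × {1, 3}, {μ, ν} × {1, 2, 3}}; |τ_{X×Y}| = 36.

Enumerate products U × V with U ∈ τ_X, V ∈ τ_Y (deduplicated):
  ∅ × ∅ = {} (∅)
  {μ} × {1} = {(μ,1)}
  {μ} × {3} = {(μ,3)}
  {ν} × {1} = {(ν,1)}
  {ν} × {3} = {(ν,3)}
  {μ} × {1, 2} = {(μ,1), (μ,2)}
  {μ} × {1, 3} = {(μ,1), (μ,3)}
  {μ, ν} × {1} = {(μ,1), (ν,1)}
  {μ, ν} × {3} = {(μ,3), (ν,3)}
  {ν} × {1, 2} = {(ν,1), (ν,2)}
  {ν} × {1, 3} = {(ν,1), (ν,3)}
  {μ} × {1, 2, 3} = {(μ,1), (μ,2), (μ,3)}
  {ν} × {1, 2, 3} = {(ν,1), (ν,2), (ν,3)}
  {μ, ν} × {1, 2} = {(μ,1), (μ,2), (ν,1), (ν,2)}
  {μ, ν} × {1, 3} = {(μ,1), (μ,3), (ν,1), (ν,3)}
  {μ, ν} × {1, 2, 3} = {(μ,1), (μ,2), (μ,3), (ν,1), (ν,2), (ν,3)}
These 16 distinct sets form the basis B.
Close under arbitrary unions to get τ_{X×Y}; counting gives |τ_{X×Y}| = 36.


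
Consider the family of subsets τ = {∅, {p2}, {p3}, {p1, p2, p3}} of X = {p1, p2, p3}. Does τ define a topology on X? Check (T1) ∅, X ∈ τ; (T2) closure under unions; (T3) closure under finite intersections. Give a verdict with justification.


τ is NOT a topology on X.

Axiom (T1): ∅ ∈ τ? Yes; X ∈ τ? Yes.
Axiom (T2/T3): check pairwise unions and intersections of members of τ.
Counterexample for (T2): {p2} ∪ {p3} = {p2, p3} ∉ τ. Therefore τ is NOT a topology.


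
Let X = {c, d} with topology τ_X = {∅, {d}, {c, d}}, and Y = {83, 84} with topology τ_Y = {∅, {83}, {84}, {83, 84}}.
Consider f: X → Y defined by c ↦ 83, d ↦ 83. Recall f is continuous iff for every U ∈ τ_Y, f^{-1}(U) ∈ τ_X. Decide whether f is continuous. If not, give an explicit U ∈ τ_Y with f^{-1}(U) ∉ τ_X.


f IS continuous.

Compute f^{-1}(U) for each U ∈ τ_Y:
  U = ∅: f^{-1}(U) = ∅ ∈ τ_X ✓.
  U = {83}: f^{-1}(U) = {c, d} ∈ τ_X ✓.
  U = {84}: f^{-1}(U) = ∅ ∈ τ_X ✓.
  U = {83, 84}: f^{-1}(U) = {c, d} ∈ τ_X ✓.
Every preimage lies in τ_X, so f IS continuous.


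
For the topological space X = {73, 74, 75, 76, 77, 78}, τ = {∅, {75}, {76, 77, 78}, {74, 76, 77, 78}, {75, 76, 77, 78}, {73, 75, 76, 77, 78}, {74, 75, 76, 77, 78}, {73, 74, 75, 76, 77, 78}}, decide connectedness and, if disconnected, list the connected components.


(X, τ) is connected.

Find clopen sets (U ∈ τ with X ∖ U ∈ τ):
  U = ∅, X ∖ U = {73, 74, 75, 76, 77, 78} — both open, so U is clopen.
  U = {73, 74, 75, 76, 77, 78}, X ∖ U = ∅ — both open, so U is clopen.
Only trivial clopens (∅ and X) exist, so (X, τ) is connected.
Compute connected components by grouping points that agree on all clopens:
  component: {73, 74, 75, 76, 77, 78}


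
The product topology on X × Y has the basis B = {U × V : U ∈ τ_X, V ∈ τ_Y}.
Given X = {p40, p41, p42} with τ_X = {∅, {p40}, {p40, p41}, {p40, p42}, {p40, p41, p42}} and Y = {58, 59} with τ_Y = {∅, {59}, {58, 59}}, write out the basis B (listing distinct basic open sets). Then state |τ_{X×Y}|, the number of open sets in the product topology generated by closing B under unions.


Basis B = {∅ × ∅, {p40} × {59}, {p40} × {58, 59}, {p40, p41} × {59}, {p40, p42} × {59}, {p40, p41, p42} × {59}, {p40, p41} × {58, 59}, {p40, p42} × {58, 59}, {p40, p41, p42} × {58, 59}}; |τ_{X×Y}| = 14.

Enumerate products U × V with U ∈ τ_X, V ∈ τ_Y (deduplicated):
  ∅ × ∅ = {} (∅)
  {p40} × {59} = {(p40,59)}
  {p40} × {58, 59} = {(p40,58), (p40,59)}
  {p40, p41} × {59} = {(p40,59), (p41,59)}
  {p40, p42} × {59} = {(p40,59), (p42,59)}
  {p40, p41, p42} × {59} = {(p40,59), (p41,59), (p42,59)}
  {p40, p41} × {58, 59} = {(p40,58), (p40,59), (p41,58), (p41,59)}
  {p40, p42} × {58, 59} = {(p40,58), (p40,59), (p42,58), (p42,59)}
  {p40, p41, p42} × {58, 59} = {(p40,58), (p40,59), (p41,58), (p41,59), (p42,58), (p42,59)}
These 9 distinct sets form the basis B.
Close under arbitrary unions to get τ_{X×Y}; counting gives |τ_{X×Y}| = 14.


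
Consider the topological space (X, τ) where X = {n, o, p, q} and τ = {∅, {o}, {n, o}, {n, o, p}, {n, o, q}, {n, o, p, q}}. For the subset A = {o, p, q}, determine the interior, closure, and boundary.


int(A) = {o}, cl(A) = {n, o, p, q}, ∂A = {n, p, q}.

Closed sets in (X, τ) are complements of opens:
  closed(X, τ) = {∅, {p}, {q}, {p, q}, {n, p, q}, {n, o, p, q}}.
int(A) = ⋃ {U ∈ τ : U ⊆ A}. Opens contained in A: ∅, {o}.
Taking the union of these: int(A) = {o}.
cl(A) = ⋂ {C closed : A ⊆ C}. Closed sets containing A: {n, o, p, q}.
Intersecting these: cl(A) = {n, o, p, q}.
∂A = cl(A) ∖ int(A) = {n, o, p, q} ∖ {o} = {n, p, q}.


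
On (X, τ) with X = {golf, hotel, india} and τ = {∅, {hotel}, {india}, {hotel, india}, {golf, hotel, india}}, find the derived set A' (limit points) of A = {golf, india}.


A' = {golf}

For each x ∈ X, list the open sets U ∈ τ with x ∈ U, then check whether U ∩ (A ∖ {x}) ≠ ∅ for every such U.
  x = golf: opens ∋ x are {golf, hotel, india}; each meets A ∖ {golf}, so x IS a limit point.
  x = hotel: open {hotel} ∋ x has {hotel} ∩ (A ∖ {hotel}) = ∅, so x is NOT a limit point.
  x = india: open {india} ∋ x has {india} ∩ (A ∖ {india}) = ∅, so x is NOT a limit point.
Collecting: A' = {golf}.


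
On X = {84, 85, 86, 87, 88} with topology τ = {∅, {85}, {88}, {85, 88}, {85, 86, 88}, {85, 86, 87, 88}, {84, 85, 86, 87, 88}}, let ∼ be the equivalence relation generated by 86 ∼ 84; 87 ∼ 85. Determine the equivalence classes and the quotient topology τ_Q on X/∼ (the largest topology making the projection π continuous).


X/∼ = {[84=86], [85=87], [88]}; |τ_Q| = 3.

Equivalence classes: [84=86], [85=87], [88].
Quotient map π: X → X/∼ sends 84 ↦ [84=86], 85 ↦ [85=87], 86 ↦ [84=86], 87 ↦ [85=87], 88 ↦ [88].
For each subset V ⊆ X/∼, compute π^{-1}(V) ⊆ X and check whether π^{-1}(V) ∈ τ. V is open in τ_Q iff π^{-1}(V) ∈ τ.
  V = {}: π^{-1}(V) = ∅ ∈ τ ✓.
  V = {[84=86]}: π^{-1}(V) = {84, 86} ∉ τ ✗.
  V = {[85=87]}: π^{-1}(V) = {85, 87} ∉ τ ✗.
  V = {[84=86], [85=87]}: π^{-1}(V) = {84, 85, 86, 87} ∉ τ ✗.
  V = {[88]}: π^{-1}(V) = {88} ∈ τ ✓.
  V = {[84=86], [88]}: π^{-1}(V) = {84, 86, 88} ∉ τ ✗.
  V = {[85=87], [88]}: π^{-1}(V) = {85, 87, 88} ∉ τ ✗.
  V = {[84=86], [85=87], [88]}: π^{-1}(V) = {84, 85, 86, 87, 88} ∈ τ ✓.
Open sets in the quotient: τ_Q = {{}, {[88]}, {[84=86], [85=87], [88]}} (3 elements).


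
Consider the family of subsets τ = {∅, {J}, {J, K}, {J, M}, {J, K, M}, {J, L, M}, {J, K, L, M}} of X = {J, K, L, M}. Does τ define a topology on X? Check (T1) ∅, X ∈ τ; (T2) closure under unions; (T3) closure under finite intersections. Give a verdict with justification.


τ IS a topology on X.

Axiom (T1): ∅ ∈ τ? Yes; X ∈ τ? Yes.
Axiom (T2/T3): check pairwise unions and intersections of members of τ.
All pairwise intersections and unions checked — each lies in τ. Therefore τ satisfies (T1), (T2), (T3): it IS a topology on X.


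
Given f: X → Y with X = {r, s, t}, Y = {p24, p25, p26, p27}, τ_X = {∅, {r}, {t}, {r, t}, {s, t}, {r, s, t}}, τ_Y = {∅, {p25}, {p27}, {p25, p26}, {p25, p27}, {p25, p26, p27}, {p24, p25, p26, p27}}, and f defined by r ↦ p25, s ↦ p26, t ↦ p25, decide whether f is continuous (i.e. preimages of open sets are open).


f IS continuous.

Compute f^{-1}(U) for each U ∈ τ_Y:
  U = ∅: f^{-1}(U) = ∅ ∈ τ_X ✓.
  U = {p25}: f^{-1}(U) = {r, t} ∈ τ_X ✓.
  U = {p27}: f^{-1}(U) = ∅ ∈ τ_X ✓.
  U = {p25, p26}: f^{-1}(U) = {r, s, t} ∈ τ_X ✓.
  U = {p25, p27}: f^{-1}(U) = {r, t} ∈ τ_X ✓.
  U = {p25, p26, p27}: f^{-1}(U) = {r, s, t} ∈ τ_X ✓.
  U = {p24, p25, p26, p27}: f^{-1}(U) = {r, s, t} ∈ τ_X ✓.
Every preimage lies in τ_X, so f IS continuous.


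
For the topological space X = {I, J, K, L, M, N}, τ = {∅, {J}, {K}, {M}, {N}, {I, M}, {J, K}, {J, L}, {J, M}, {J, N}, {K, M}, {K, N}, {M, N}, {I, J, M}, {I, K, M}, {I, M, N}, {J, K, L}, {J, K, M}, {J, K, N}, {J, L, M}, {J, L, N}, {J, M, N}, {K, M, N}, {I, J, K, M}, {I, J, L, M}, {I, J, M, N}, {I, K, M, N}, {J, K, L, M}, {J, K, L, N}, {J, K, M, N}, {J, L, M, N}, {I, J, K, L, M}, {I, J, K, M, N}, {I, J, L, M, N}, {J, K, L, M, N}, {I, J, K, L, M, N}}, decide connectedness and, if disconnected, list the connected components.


(X, τ) is disconnected; components = [{K}, {N}, {I, M}, {J, L}].

Find clopen sets (U ∈ τ with X ∖ U ∈ τ):
  U = ∅, X ∖ U = {I, J, K, L, M, N} — both open, so U is clopen.
  U = {K}, X ∖ U = {I, J, L, M, N} — both open, so U is clopen.
  U = {N}, X ∖ U = {I, J, K, L, M} — both open, so U is clopen.
  U = {I, M}, X ∖ U = {J, K, L, N} — both open, so U is clopen.
  U = {J, L}, X ∖ U = {I, K, M, N} — both open, so U is clopen.
  U = {K, N}, X ∖ U = {I, J, L, M} — both open, so U is clopen.
  U = {I, K, M}, X ∖ U = {J, L, N} — both open, so U is clopen.
  U = {I, M, N}, X ∖ U = {J, K, L} — both open, so U is clopen.
  U = {J, K, L}, X ∖ U = {I, M, N} — both open, so U is clopen.
  U = {J, L, N}, X ∖ U = {I, K, M} — both open, so U is clopen.
  U = {I, J, L, M}, X ∖ U = {K, N} — both open, so U is clopen.
  U = {I, K, M, N}, X ∖ U = {J, L} — both open, so U is clopen.
  U = {J, K, L, N}, X ∖ U = {I, M} — both open, so U is clopen.
  U = {I, J, K, L, M}, X ∖ U = {N} — both open, so U is clopen.
  U = {I, J, L, M, N}, X ∖ U = {K} — both open, so U is clopen.
  U = {I, J, K, L, M, N}, X ∖ U = ∅ — both open, so U is clopen.
Nontrivial clopen(s) exist: e.g. {I, J, L, M, N}. So (X, τ) is disconnected.
Compute connected components by grouping points that agree on all clopens:
  component: {K}
  component: {N}
  component: {I, M}
  component: {J, L}


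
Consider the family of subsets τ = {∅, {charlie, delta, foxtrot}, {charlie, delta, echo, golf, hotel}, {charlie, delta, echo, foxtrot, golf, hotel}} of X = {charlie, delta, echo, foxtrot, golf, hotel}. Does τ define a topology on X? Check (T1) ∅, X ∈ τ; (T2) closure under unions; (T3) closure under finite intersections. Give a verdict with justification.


τ is NOT a topology on X.

Axiom (T1): ∅ ∈ τ? Yes; X ∈ τ? Yes.
Axiom (T2/T3): check pairwise unions and intersections of members of τ.
Counterexample for (T3): {charlie, delta, foxtrot} ∩ {charlie, delta, echo, golf, hotel} = {charlie, delta} ∉ τ. Therefore τ is NOT a topology.


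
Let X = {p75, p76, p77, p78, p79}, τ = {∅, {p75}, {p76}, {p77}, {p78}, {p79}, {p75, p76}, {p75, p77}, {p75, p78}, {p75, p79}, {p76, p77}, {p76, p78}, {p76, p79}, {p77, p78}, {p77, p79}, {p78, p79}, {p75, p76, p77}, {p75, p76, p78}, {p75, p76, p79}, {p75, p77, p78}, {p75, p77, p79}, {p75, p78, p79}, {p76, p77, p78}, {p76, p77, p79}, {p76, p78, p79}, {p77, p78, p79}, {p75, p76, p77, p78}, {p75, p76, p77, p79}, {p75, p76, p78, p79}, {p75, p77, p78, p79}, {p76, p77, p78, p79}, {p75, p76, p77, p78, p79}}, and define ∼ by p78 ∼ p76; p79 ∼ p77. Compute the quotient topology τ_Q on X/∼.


X/∼ = {[p75], [p76=p78], [p77=p79]}; |τ_Q| = 8.

Equivalence classes: [p75], [p76=p78], [p77=p79].
Quotient map π: X → X/∼ sends p75 ↦ [p75], p76 ↦ [p76=p78], p77 ↦ [p77=p79], p78 ↦ [p76=p78], p79 ↦ [p77=p79].
For each subset V ⊆ X/∼, compute π^{-1}(V) ⊆ X and check whether π^{-1}(V) ∈ τ. V is open in τ_Q iff π^{-1}(V) ∈ τ.
  V = {}: π^{-1}(V) = ∅ ∈ τ ✓.
  V = {[p75]}: π^{-1}(V) = {p75} ∈ τ ✓.
  V = {[p76=p78]}: π^{-1}(V) = {p76, p78} ∈ τ ✓.
  V = {[p75], [p76=p78]}: π^{-1}(V) = {p75, p76, p78} ∈ τ ✓.
  V = {[p77=p79]}: π^{-1}(V) = {p77, p79} ∈ τ ✓.
  V = {[p75], [p77=p79]}: π^{-1}(V) = {p75, p77, p79} ∈ τ ✓.
  V = {[p76=p78], [p77=p79]}: π^{-1}(V) = {p76, p77, p78, p79} ∈ τ ✓.
  V = {[p75], [p76=p78], [p77=p79]}: π^{-1}(V) = {p75, p76, p77, p78, p79} ∈ τ ✓.
Open sets in the quotient: τ_Q = {{}, {[p75]}, {[p76=p78]}, {[p75], [p76=p78]}, {[p77=p79]}, {[p75], [p77=p79]}, {[p76=p78], [p77=p79]}, {[p75], [p76=p78], [p77=p79]}} (8 elements).


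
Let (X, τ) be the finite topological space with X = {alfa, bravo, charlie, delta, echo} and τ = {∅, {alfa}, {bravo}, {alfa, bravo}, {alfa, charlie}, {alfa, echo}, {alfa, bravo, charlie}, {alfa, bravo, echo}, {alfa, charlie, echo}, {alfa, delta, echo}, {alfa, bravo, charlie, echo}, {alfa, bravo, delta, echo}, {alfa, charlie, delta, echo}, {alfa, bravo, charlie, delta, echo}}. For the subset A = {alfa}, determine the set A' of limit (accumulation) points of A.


A' = {charlie, delta, echo}

For each x ∈ X, list the open sets U ∈ τ with x ∈ U, then check whether U ∩ (A ∖ {x}) ≠ ∅ for every such U.
  x = alfa: open {alfa} ∋ x has {alfa} ∩ (A ∖ {alfa}) = ∅, so x is NOT a limit point.
  x = bravo: open {bravo} ∋ x has {bravo} ∩ (A ∖ {bravo}) = ∅, so x is NOT a limit point.
  x = charlie: opens ∋ x are {alfa, charlie}, {alfa, bravo, charlie}, {alfa, charlie, echo}, {alfa, bravo, charlie, echo}, {alfa, charlie, delta, echo}, {alfa, bravo, charlie, delta, echo}; each meets A ∖ {charlie}, so x IS a limit point.
  x = delta: opens ∋ x are {alfa, delta, echo}, {alfa, bravo, delta, echo}, {alfa, charlie, delta, echo}, {alfa, bravo, charlie, delta, echo}; each meets A ∖ {delta}, so x IS a limit point.
  x = echo: opens ∋ x are {alfa, echo}, {alfa, bravo, echo}, {alfa, charlie, echo}, {alfa, delta, echo}, {alfa, bravo, charlie, echo}, {alfa, bravo, delta, echo}, {alfa, charlie, delta, echo}, {alfa, bravo, charlie, delta, echo}; each meets A ∖ {echo}, so x IS a limit point.
Collecting: A' = {charlie, delta, echo}.


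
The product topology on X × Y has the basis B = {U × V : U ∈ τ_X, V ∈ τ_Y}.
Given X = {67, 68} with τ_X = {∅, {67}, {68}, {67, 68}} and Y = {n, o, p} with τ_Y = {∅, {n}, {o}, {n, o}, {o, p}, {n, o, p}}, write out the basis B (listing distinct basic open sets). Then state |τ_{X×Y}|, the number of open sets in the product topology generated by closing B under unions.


Basis B = {∅ × ∅, {67} × {n}, {67} × {o}, {68} × {n}, {68} × {o}, {67} × {n, o}, {67, 68} × {n}, {67} × {o, p}, {67, 68} × {o}, {68} × {n, o}, {68} × {o, p}, {67} × {n, o, p}, {68} × {n, o, p}, {67, 68} × {n, o}, {67, 68} × {o, p}, {67, 68} × {n, o, p}}; |τ_{X×Y}| = 36.

Enumerate products U × V with U ∈ τ_X, V ∈ τ_Y (deduplicated):
  ∅ × ∅ = {} (∅)
  {67} × {n} = {(67,n)}
  {67} × {o} = {(67,o)}
  {68} × {n} = {(68,n)}
  {68} × {o} = {(68,o)}
  {67} × {n, o} = {(67,n), (67,o)}
  {67, 68} × {n} = {(67,n), (68,n)}
  {67} × {o, p} = {(67,o), (67,p)}
  {67, 68} × {o} = {(67,o), (68,o)}
  {68} × {n, o} = {(68,n), (68,o)}
  {68} × {o, p} = {(68,o), (68,p)}
  {67} × {n, o, p} = {(67,n), (67,o), (67,p)}
  {68} × {n, o, p} = {(68,n), (68,o), (68,p)}
  {67, 68} × {n, o} = {(67,n), (67,o), (68,n), (68,o)}
  {67, 68} × {o, p} = {(67,o), (67,p), (68,o), (68,p)}
  {67, 68} × {n, o, p} = {(67,n), (67,o), (67,p), (68,n), (68,o), (68,p)}
These 16 distinct sets form the basis B.
Close under arbitrary unions to get τ_{X×Y}; counting gives |τ_{X×Y}| = 36.


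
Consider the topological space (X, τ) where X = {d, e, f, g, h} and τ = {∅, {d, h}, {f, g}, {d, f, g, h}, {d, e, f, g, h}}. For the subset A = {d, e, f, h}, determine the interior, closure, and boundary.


int(A) = {d, h}, cl(A) = {d, e, f, g, h}, ∂A = {e, f, g}.

Closed sets in (X, τ) are complements of opens:
  closed(X, τ) = {∅, {e}, {d, e, h}, {e, f, g}, {d, e, f, g, h}}.
int(A) = ⋃ {U ∈ τ : U ⊆ A}. Opens contained in A: ∅, {d, h}.
Taking the union of these: int(A) = {d, h}.
cl(A) = ⋂ {C closed : A ⊆ C}. Closed sets containing A: {d, e, f, g, h}.
Intersecting these: cl(A) = {d, e, f, g, h}.
∂A = cl(A) ∖ int(A) = {d, e, f, g, h} ∖ {d, h} = {e, f, g}.
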